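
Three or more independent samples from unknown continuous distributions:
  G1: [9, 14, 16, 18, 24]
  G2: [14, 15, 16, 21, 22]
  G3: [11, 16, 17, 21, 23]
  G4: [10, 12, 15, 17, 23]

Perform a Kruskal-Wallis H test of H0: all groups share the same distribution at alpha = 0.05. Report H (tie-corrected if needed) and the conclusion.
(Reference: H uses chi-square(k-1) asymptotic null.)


Step 1: Combine all N = 20 observations and assign midranks.
sorted (value, group, rank): (9,G1,1), (10,G4,2), (11,G3,3), (12,G4,4), (14,G1,5.5), (14,G2,5.5), (15,G2,7.5), (15,G4,7.5), (16,G1,10), (16,G2,10), (16,G3,10), (17,G3,12.5), (17,G4,12.5), (18,G1,14), (21,G2,15.5), (21,G3,15.5), (22,G2,17), (23,G3,18.5), (23,G4,18.5), (24,G1,20)
Step 2: Sum ranks within each group.
R_1 = 50.5 (n_1 = 5)
R_2 = 55.5 (n_2 = 5)
R_3 = 59.5 (n_3 = 5)
R_4 = 44.5 (n_4 = 5)
Step 3: H = 12/(N(N+1)) * sum(R_i^2/n_i) - 3(N+1)
     = 12/(20*21) * (50.5^2/5 + 55.5^2/5 + 59.5^2/5 + 44.5^2/5) - 3*21
     = 0.028571 * 2230.2 - 63
     = 0.720000.
Step 4: Ties present; correction factor C = 1 - 54/(20^3 - 20) = 0.993233. Corrected H = 0.720000 / 0.993233 = 0.724905.
Step 5: Under H0, H ~ chi^2(3); p-value = 0.867331.
Step 6: alpha = 0.05. fail to reject H0.

H = 0.7249, df = 3, p = 0.867331, fail to reject H0.


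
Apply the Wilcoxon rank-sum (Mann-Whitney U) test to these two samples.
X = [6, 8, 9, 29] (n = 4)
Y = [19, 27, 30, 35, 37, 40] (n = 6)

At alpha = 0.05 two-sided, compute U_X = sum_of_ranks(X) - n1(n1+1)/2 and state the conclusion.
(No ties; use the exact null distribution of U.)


Step 1: Combine and sort all 10 observations; assign midranks.
sorted (value, group): (6,X), (8,X), (9,X), (19,Y), (27,Y), (29,X), (30,Y), (35,Y), (37,Y), (40,Y)
ranks: 6->1, 8->2, 9->3, 19->4, 27->5, 29->6, 30->7, 35->8, 37->9, 40->10
Step 2: Rank sum for X: R1 = 1 + 2 + 3 + 6 = 12.
Step 3: U_X = R1 - n1(n1+1)/2 = 12 - 4*5/2 = 12 - 10 = 2.
       U_Y = n1*n2 - U_X = 24 - 2 = 22.
Step 4: No ties, so the exact null distribution of U (based on enumerating the C(10,4) = 210 equally likely rank assignments) gives the two-sided p-value.
Step 5: p-value = 0.038095; compare to alpha = 0.05. reject H0.

U_X = 2, p = 0.038095, reject H0 at alpha = 0.05.


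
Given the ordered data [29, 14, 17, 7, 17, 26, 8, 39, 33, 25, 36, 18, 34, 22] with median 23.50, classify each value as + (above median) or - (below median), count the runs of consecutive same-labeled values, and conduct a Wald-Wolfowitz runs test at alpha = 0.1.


Step 1: Compute median = 23.50; label A = above, B = below.
Labels in order: ABBBBABAAAABAB  (n_A = 7, n_B = 7)
Step 2: Count runs R = 8.
Step 3: Under H0 (random ordering), E[R] = 2*n_A*n_B/(n_A+n_B) + 1 = 2*7*7/14 + 1 = 8.0000.
        Var[R] = 2*n_A*n_B*(2*n_A*n_B - n_A - n_B) / ((n_A+n_B)^2 * (n_A+n_B-1)) = 8232/2548 = 3.2308.
        SD[R] = 1.7974.
Step 4: R = E[R], so z = 0 with no continuity correction.
Step 5: Two-sided p-value via normal approximation = 2*(1 - Phi(|z|)) = 1.000000.
Step 6: alpha = 0.1. fail to reject H0.

R = 8, z = 0.0000, p = 1.000000, fail to reject H0.


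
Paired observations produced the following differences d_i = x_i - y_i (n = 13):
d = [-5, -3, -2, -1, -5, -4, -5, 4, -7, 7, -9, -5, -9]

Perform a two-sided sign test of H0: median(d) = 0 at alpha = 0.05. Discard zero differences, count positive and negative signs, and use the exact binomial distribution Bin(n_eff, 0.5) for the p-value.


Step 1: Discard zero differences. Original n = 13; n_eff = number of nonzero differences = 13.
Nonzero differences (with sign): -5, -3, -2, -1, -5, -4, -5, +4, -7, +7, -9, -5, -9
Step 2: Count signs: positive = 2, negative = 11.
Step 3: Under H0: P(positive) = 0.5, so the number of positives S ~ Bin(13, 0.5).
Step 4: Two-sided exact p-value = sum of Bin(13,0.5) probabilities at or below the observed probability = 0.022461.
Step 5: alpha = 0.05. reject H0.

n_eff = 13, pos = 2, neg = 11, p = 0.022461, reject H0.


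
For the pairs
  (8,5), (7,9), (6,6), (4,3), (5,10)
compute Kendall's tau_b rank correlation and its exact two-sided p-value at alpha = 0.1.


Step 1: Enumerate the 10 unordered pairs (i,j) with i<j and classify each by sign(x_j-x_i) * sign(y_j-y_i).
  (1,2):dx=-1,dy=+4->D; (1,3):dx=-2,dy=+1->D; (1,4):dx=-4,dy=-2->C; (1,5):dx=-3,dy=+5->D
  (2,3):dx=-1,dy=-3->C; (2,4):dx=-3,dy=-6->C; (2,5):dx=-2,dy=+1->D; (3,4):dx=-2,dy=-3->C
  (3,5):dx=-1,dy=+4->D; (4,5):dx=+1,dy=+7->C
Step 2: C = 5, D = 5, total pairs = 10.
Step 3: tau = (C - D)/(n(n-1)/2) = (5 - 5)/10 = 0.000000.
Step 4: Exact two-sided p-value (enumerate n! = 120 permutations of y under H0): p = 1.000000.
Step 5: alpha = 0.1. fail to reject H0.

tau_b = 0.0000 (C=5, D=5), p = 1.000000, fail to reject H0.


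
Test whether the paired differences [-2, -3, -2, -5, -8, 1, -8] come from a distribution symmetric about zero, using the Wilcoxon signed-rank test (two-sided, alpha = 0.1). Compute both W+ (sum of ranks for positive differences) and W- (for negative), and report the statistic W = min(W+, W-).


Step 1: Drop any zero differences (none here) and take |d_i|.
|d| = [2, 3, 2, 5, 8, 1, 8]
Step 2: Midrank |d_i| (ties get averaged ranks).
ranks: |2|->2.5, |3|->4, |2|->2.5, |5|->5, |8|->6.5, |1|->1, |8|->6.5
Step 3: Attach original signs; sum ranks with positive sign and with negative sign.
W+ = 1 = 1
W- = 2.5 + 4 + 2.5 + 5 + 6.5 + 6.5 = 27
(Check: W+ + W- = 28 should equal n(n+1)/2 = 28.)
Step 4: Test statistic W = min(W+, W-) = 1.
Step 5: Ties in |d|, so use the tie-corrected normal approximation.
        E[W] = n(n+1)/4 = 7*8/4 = 14.
        Tie groups: |d|=2 (t=2), |d|=8 (t=2); sum(t^3 - t) = 12.
        Var[W] = n(n+1)(2n+1)/24 - sum(t^3-t)/48 = 840/24 - 12/48 = 34.75.
        z = (W - E[W]) / sqrt(Var[W]) = (1 - 14) / 5.8949 = -2.2053.
        Two-sided p = 2*Phi(z) = 0.027434.
Step 6: alpha = 0.1. reject H0.

W+ = 1, W- = 27, W = min = 1, p = 0.027434, reject H0.


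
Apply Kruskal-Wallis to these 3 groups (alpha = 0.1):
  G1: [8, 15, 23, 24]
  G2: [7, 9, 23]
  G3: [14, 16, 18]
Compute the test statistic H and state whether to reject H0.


Step 1: Combine all N = 10 observations and assign midranks.
sorted (value, group, rank): (7,G2,1), (8,G1,2), (9,G2,3), (14,G3,4), (15,G1,5), (16,G3,6), (18,G3,7), (23,G1,8.5), (23,G2,8.5), (24,G1,10)
Step 2: Sum ranks within each group.
R_1 = 25.5 (n_1 = 4)
R_2 = 12.5 (n_2 = 3)
R_3 = 17 (n_3 = 3)
Step 3: H = 12/(N(N+1)) * sum(R_i^2/n_i) - 3(N+1)
     = 12/(10*11) * (25.5^2/4 + 12.5^2/3 + 17^2/3) - 3*11
     = 0.109091 * 310.979 - 33
     = 0.925000.
Step 4: Ties present; correction factor C = 1 - 6/(10^3 - 10) = 0.993939. Corrected H = 0.925000 / 0.993939 = 0.930640.
Step 5: Under H0, H ~ chi^2(2); p-value = 0.627934.
Step 6: alpha = 0.1. fail to reject H0.

H = 0.9306, df = 2, p = 0.627934, fail to reject H0.


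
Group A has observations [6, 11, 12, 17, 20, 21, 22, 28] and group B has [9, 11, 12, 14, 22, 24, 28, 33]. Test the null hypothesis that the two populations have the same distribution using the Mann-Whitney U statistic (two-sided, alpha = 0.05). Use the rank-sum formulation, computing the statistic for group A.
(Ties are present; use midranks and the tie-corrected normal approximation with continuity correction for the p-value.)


Step 1: Combine and sort all 16 observations; assign midranks.
sorted (value, group): (6,X), (9,Y), (11,X), (11,Y), (12,X), (12,Y), (14,Y), (17,X), (20,X), (21,X), (22,X), (22,Y), (24,Y), (28,X), (28,Y), (33,Y)
ranks: 6->1, 9->2, 11->3.5, 11->3.5, 12->5.5, 12->5.5, 14->7, 17->8, 20->9, 21->10, 22->11.5, 22->11.5, 24->13, 28->14.5, 28->14.5, 33->16
Step 2: Rank sum for X: R1 = 1 + 3.5 + 5.5 + 8 + 9 + 10 + 11.5 + 14.5 = 63.
Step 3: U_X = R1 - n1(n1+1)/2 = 63 - 8*9/2 = 63 - 36 = 27.
       U_Y = n1*n2 - U_X = 64 - 27 = 37.
Step 4: Ties are present, so use the tie-corrected normal approximation (with continuity correction) for the p-value.
Step 5: p-value = 0.635507; compare to alpha = 0.05. fail to reject H0.

U_X = 27, p = 0.635507, fail to reject H0 at alpha = 0.05.


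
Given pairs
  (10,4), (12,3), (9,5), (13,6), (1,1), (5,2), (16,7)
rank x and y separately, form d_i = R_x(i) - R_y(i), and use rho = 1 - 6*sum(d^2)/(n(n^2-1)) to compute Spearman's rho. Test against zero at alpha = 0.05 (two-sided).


Step 1: Rank x and y separately (midranks; no ties here).
rank(x): 10->4, 12->5, 9->3, 13->6, 1->1, 5->2, 16->7
rank(y): 4->4, 3->3, 5->5, 6->6, 1->1, 2->2, 7->7
Step 2: d_i = R_x(i) - R_y(i); compute d_i^2.
  (4-4)^2=0, (5-3)^2=4, (3-5)^2=4, (6-6)^2=0, (1-1)^2=0, (2-2)^2=0, (7-7)^2=0
sum(d^2) = 8.
Step 3: rho = 1 - 6*8 / (7*(7^2 - 1)) = 1 - 48/336 = 0.857143.
Step 4: Under H0, t = rho * sqrt((n-2)/(1-rho^2)) = 3.7210 ~ t(5).
Step 5: Two-sided p-value from the t-distribution with 5 df = 0.013697.
Step 6: alpha = 0.05. reject H0.

rho = 0.8571, p = 0.013697, reject H0 at alpha = 0.05.


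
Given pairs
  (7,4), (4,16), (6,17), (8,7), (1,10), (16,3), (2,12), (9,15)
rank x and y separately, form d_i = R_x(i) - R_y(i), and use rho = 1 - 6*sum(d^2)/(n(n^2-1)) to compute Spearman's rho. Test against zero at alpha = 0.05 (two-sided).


Step 1: Rank x and y separately (midranks; no ties here).
rank(x): 7->5, 4->3, 6->4, 8->6, 1->1, 16->8, 2->2, 9->7
rank(y): 4->2, 16->7, 17->8, 7->3, 10->4, 3->1, 12->5, 15->6
Step 2: d_i = R_x(i) - R_y(i); compute d_i^2.
  (5-2)^2=9, (3-7)^2=16, (4-8)^2=16, (6-3)^2=9, (1-4)^2=9, (8-1)^2=49, (2-5)^2=9, (7-6)^2=1
sum(d^2) = 118.
Step 3: rho = 1 - 6*118 / (8*(8^2 - 1)) = 1 - 708/504 = -0.404762.
Step 4: Under H0, t = rho * sqrt((n-2)/(1-rho^2)) = -1.0842 ~ t(6).
Step 5: Two-sided p-value from the t-distribution with 6 df = 0.319889.
Step 6: alpha = 0.05. fail to reject H0.

rho = -0.4048, p = 0.319889, fail to reject H0 at alpha = 0.05.


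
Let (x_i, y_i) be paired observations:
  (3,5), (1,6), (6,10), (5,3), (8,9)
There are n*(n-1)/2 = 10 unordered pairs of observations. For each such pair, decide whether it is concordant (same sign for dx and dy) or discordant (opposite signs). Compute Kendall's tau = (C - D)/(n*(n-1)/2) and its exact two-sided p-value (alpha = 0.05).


Step 1: Enumerate the 10 unordered pairs (i,j) with i<j and classify each by sign(x_j-x_i) * sign(y_j-y_i).
  (1,2):dx=-2,dy=+1->D; (1,3):dx=+3,dy=+5->C; (1,4):dx=+2,dy=-2->D; (1,5):dx=+5,dy=+4->C
  (2,3):dx=+5,dy=+4->C; (2,4):dx=+4,dy=-3->D; (2,5):dx=+7,dy=+3->C; (3,4):dx=-1,dy=-7->C
  (3,5):dx=+2,dy=-1->D; (4,5):dx=+3,dy=+6->C
Step 2: C = 6, D = 4, total pairs = 10.
Step 3: tau = (C - D)/(n(n-1)/2) = (6 - 4)/10 = 0.200000.
Step 4: Exact two-sided p-value (enumerate n! = 120 permutations of y under H0): p = 0.816667.
Step 5: alpha = 0.05. fail to reject H0.

tau_b = 0.2000 (C=6, D=4), p = 0.816667, fail to reject H0.


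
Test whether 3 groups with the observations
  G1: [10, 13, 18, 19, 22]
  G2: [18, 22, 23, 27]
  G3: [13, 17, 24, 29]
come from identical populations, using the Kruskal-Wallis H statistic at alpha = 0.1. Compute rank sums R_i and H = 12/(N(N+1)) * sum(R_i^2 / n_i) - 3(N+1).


Step 1: Combine all N = 13 observations and assign midranks.
sorted (value, group, rank): (10,G1,1), (13,G1,2.5), (13,G3,2.5), (17,G3,4), (18,G1,5.5), (18,G2,5.5), (19,G1,7), (22,G1,8.5), (22,G2,8.5), (23,G2,10), (24,G3,11), (27,G2,12), (29,G3,13)
Step 2: Sum ranks within each group.
R_1 = 24.5 (n_1 = 5)
R_2 = 36 (n_2 = 4)
R_3 = 30.5 (n_3 = 4)
Step 3: H = 12/(N(N+1)) * sum(R_i^2/n_i) - 3(N+1)
     = 12/(13*14) * (24.5^2/5 + 36^2/4 + 30.5^2/4) - 3*14
     = 0.065934 * 676.612 - 42
     = 2.611813.
Step 4: Ties present; correction factor C = 1 - 18/(13^3 - 13) = 0.991758. Corrected H = 2.611813 / 0.991758 = 2.633518.
Step 5: Under H0, H ~ chi^2(2); p-value = 0.268002.
Step 6: alpha = 0.1. fail to reject H0.

H = 2.6335, df = 2, p = 0.268002, fail to reject H0.


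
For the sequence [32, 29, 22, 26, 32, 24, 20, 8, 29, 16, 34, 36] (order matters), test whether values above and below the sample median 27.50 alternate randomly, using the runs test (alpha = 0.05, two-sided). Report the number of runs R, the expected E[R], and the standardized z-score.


Step 1: Compute median = 27.50; label A = above, B = below.
Labels in order: AABBABBBABAA  (n_A = 6, n_B = 6)
Step 2: Count runs R = 7.
Step 3: Under H0 (random ordering), E[R] = 2*n_A*n_B/(n_A+n_B) + 1 = 2*6*6/12 + 1 = 7.0000.
        Var[R] = 2*n_A*n_B*(2*n_A*n_B - n_A - n_B) / ((n_A+n_B)^2 * (n_A+n_B-1)) = 4320/1584 = 2.7273.
        SD[R] = 1.6514.
Step 4: R = E[R], so z = 0 with no continuity correction.
Step 5: Two-sided p-value via normal approximation = 2*(1 - Phi(|z|)) = 1.000000.
Step 6: alpha = 0.05. fail to reject H0.

R = 7, z = 0.0000, p = 1.000000, fail to reject H0.


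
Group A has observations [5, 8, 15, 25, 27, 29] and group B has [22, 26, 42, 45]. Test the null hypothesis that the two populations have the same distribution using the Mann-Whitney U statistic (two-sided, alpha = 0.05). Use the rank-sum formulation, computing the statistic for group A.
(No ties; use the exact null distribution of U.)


Step 1: Combine and sort all 10 observations; assign midranks.
sorted (value, group): (5,X), (8,X), (15,X), (22,Y), (25,X), (26,Y), (27,X), (29,X), (42,Y), (45,Y)
ranks: 5->1, 8->2, 15->3, 22->4, 25->5, 26->6, 27->7, 29->8, 42->9, 45->10
Step 2: Rank sum for X: R1 = 1 + 2 + 3 + 5 + 7 + 8 = 26.
Step 3: U_X = R1 - n1(n1+1)/2 = 26 - 6*7/2 = 26 - 21 = 5.
       U_Y = n1*n2 - U_X = 24 - 5 = 19.
Step 4: No ties, so the exact null distribution of U (based on enumerating the C(10,6) = 210 equally likely rank assignments) gives the two-sided p-value.
Step 5: p-value = 0.171429; compare to alpha = 0.05. fail to reject H0.

U_X = 5, p = 0.171429, fail to reject H0 at alpha = 0.05.


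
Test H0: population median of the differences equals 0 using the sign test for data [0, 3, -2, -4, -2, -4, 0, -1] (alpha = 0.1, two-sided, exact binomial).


Step 1: Discard zero differences. Original n = 8; n_eff = number of nonzero differences = 6.
Nonzero differences (with sign): +3, -2, -4, -2, -4, -1
Step 2: Count signs: positive = 1, negative = 5.
Step 3: Under H0: P(positive) = 0.5, so the number of positives S ~ Bin(6, 0.5).
Step 4: Two-sided exact p-value = sum of Bin(6,0.5) probabilities at or below the observed probability = 0.218750.
Step 5: alpha = 0.1. fail to reject H0.

n_eff = 6, pos = 1, neg = 5, p = 0.218750, fail to reject H0.


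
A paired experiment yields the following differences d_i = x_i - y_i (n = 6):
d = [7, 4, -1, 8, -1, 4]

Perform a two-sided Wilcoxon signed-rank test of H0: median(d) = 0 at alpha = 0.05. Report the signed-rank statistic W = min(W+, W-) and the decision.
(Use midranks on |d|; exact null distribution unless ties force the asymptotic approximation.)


Step 1: Drop any zero differences (none here) and take |d_i|.
|d| = [7, 4, 1, 8, 1, 4]
Step 2: Midrank |d_i| (ties get averaged ranks).
ranks: |7|->5, |4|->3.5, |1|->1.5, |8|->6, |1|->1.5, |4|->3.5
Step 3: Attach original signs; sum ranks with positive sign and with negative sign.
W+ = 5 + 3.5 + 6 + 3.5 = 18
W- = 1.5 + 1.5 = 3
(Check: W+ + W- = 21 should equal n(n+1)/2 = 21.)
Step 4: Test statistic W = min(W+, W-) = 3.
Step 5: Ties in |d|, so use the tie-corrected normal approximation.
        E[W] = n(n+1)/4 = 6*7/4 = 10.5.
        Tie groups: |d|=1 (t=2), |d|=4 (t=2); sum(t^3 - t) = 12.
        Var[W] = n(n+1)(2n+1)/24 - sum(t^3-t)/48 = 546/24 - 12/48 = 22.5.
        z = (W - E[W]) / sqrt(Var[W]) = (3 - 10.5) / 4.7434 = -1.5811.
        Two-sided p = 2*Phi(z) = 0.113846.
Step 6: alpha = 0.05. fail to reject H0.

W+ = 18, W- = 3, W = min = 3, p = 0.113846, fail to reject H0.


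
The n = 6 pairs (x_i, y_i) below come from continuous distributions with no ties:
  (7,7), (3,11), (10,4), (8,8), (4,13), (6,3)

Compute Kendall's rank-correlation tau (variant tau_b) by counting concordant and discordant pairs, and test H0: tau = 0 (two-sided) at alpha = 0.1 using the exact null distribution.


Step 1: Enumerate the 15 unordered pairs (i,j) with i<j and classify each by sign(x_j-x_i) * sign(y_j-y_i).
  (1,2):dx=-4,dy=+4->D; (1,3):dx=+3,dy=-3->D; (1,4):dx=+1,dy=+1->C; (1,5):dx=-3,dy=+6->D
  (1,6):dx=-1,dy=-4->C; (2,3):dx=+7,dy=-7->D; (2,4):dx=+5,dy=-3->D; (2,5):dx=+1,dy=+2->C
  (2,6):dx=+3,dy=-8->D; (3,4):dx=-2,dy=+4->D; (3,5):dx=-6,dy=+9->D; (3,6):dx=-4,dy=-1->C
  (4,5):dx=-4,dy=+5->D; (4,6):dx=-2,dy=-5->C; (5,6):dx=+2,dy=-10->D
Step 2: C = 5, D = 10, total pairs = 15.
Step 3: tau = (C - D)/(n(n-1)/2) = (5 - 10)/15 = -0.333333.
Step 4: Exact two-sided p-value (enumerate n! = 720 permutations of y under H0): p = 0.469444.
Step 5: alpha = 0.1. fail to reject H0.

tau_b = -0.3333 (C=5, D=10), p = 0.469444, fail to reject H0.


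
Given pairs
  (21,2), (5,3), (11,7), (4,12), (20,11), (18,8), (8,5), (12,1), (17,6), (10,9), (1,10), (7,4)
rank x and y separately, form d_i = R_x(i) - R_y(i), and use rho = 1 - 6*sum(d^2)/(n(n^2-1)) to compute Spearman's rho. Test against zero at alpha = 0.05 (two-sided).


Step 1: Rank x and y separately (midranks; no ties here).
rank(x): 21->12, 5->3, 11->7, 4->2, 20->11, 18->10, 8->5, 12->8, 17->9, 10->6, 1->1, 7->4
rank(y): 2->2, 3->3, 7->7, 12->12, 11->11, 8->8, 5->5, 1->1, 6->6, 9->9, 10->10, 4->4
Step 2: d_i = R_x(i) - R_y(i); compute d_i^2.
  (12-2)^2=100, (3-3)^2=0, (7-7)^2=0, (2-12)^2=100, (11-11)^2=0, (10-8)^2=4, (5-5)^2=0, (8-1)^2=49, (9-6)^2=9, (6-9)^2=9, (1-10)^2=81, (4-4)^2=0
sum(d^2) = 352.
Step 3: rho = 1 - 6*352 / (12*(12^2 - 1)) = 1 - 2112/1716 = -0.230769.
Step 4: Under H0, t = rho * sqrt((n-2)/(1-rho^2)) = -0.7500 ~ t(10).
Step 5: Two-sided p-value from the t-distribution with 10 df = 0.470532.
Step 6: alpha = 0.05. fail to reject H0.

rho = -0.2308, p = 0.470532, fail to reject H0 at alpha = 0.05.


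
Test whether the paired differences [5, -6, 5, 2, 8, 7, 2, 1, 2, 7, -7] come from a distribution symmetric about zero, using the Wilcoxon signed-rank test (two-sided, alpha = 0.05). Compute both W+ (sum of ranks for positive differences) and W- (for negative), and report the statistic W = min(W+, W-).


Step 1: Drop any zero differences (none here) and take |d_i|.
|d| = [5, 6, 5, 2, 8, 7, 2, 1, 2, 7, 7]
Step 2: Midrank |d_i| (ties get averaged ranks).
ranks: |5|->5.5, |6|->7, |5|->5.5, |2|->3, |8|->11, |7|->9, |2|->3, |1|->1, |2|->3, |7|->9, |7|->9
Step 3: Attach original signs; sum ranks with positive sign and with negative sign.
W+ = 5.5 + 5.5 + 3 + 11 + 9 + 3 + 1 + 3 + 9 = 50
W- = 7 + 9 = 16
(Check: W+ + W- = 66 should equal n(n+1)/2 = 66.)
Step 4: Test statistic W = min(W+, W-) = 16.
Step 5: Ties in |d|, so use the tie-corrected normal approximation.
        E[W] = n(n+1)/4 = 11*12/4 = 33.
        Tie groups: |d|=2 (t=3), |d|=5 (t=2), |d|=7 (t=3); sum(t^3 - t) = 54.
        Var[W] = n(n+1)(2n+1)/24 - sum(t^3-t)/48 = 3036/24 - 54/48 = 125.375.
        z = (W - E[W]) / sqrt(Var[W]) = (16 - 33) / 11.1971 = -1.5183.
        Two-sided p = 2*Phi(z) = 0.128951.
Step 6: alpha = 0.05. fail to reject H0.

W+ = 50, W- = 16, W = min = 16, p = 0.128951, fail to reject H0.


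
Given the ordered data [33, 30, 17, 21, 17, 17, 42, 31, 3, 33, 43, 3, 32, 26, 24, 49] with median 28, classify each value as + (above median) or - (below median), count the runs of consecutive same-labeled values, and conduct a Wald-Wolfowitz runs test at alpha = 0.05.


Step 1: Compute median = 28; label A = above, B = below.
Labels in order: AABBBBAABAABABBA  (n_A = 8, n_B = 8)
Step 2: Count runs R = 9.
Step 3: Under H0 (random ordering), E[R] = 2*n_A*n_B/(n_A+n_B) + 1 = 2*8*8/16 + 1 = 9.0000.
        Var[R] = 2*n_A*n_B*(2*n_A*n_B - n_A - n_B) / ((n_A+n_B)^2 * (n_A+n_B-1)) = 14336/3840 = 3.7333.
        SD[R] = 1.9322.
Step 4: R = E[R], so z = 0 with no continuity correction.
Step 5: Two-sided p-value via normal approximation = 2*(1 - Phi(|z|)) = 1.000000.
Step 6: alpha = 0.05. fail to reject H0.

R = 9, z = 0.0000, p = 1.000000, fail to reject H0.


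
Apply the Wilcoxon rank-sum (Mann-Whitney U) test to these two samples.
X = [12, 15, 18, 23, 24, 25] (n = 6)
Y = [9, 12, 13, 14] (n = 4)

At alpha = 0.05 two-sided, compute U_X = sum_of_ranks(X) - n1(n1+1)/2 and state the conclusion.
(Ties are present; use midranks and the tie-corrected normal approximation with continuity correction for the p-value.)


Step 1: Combine and sort all 10 observations; assign midranks.
sorted (value, group): (9,Y), (12,X), (12,Y), (13,Y), (14,Y), (15,X), (18,X), (23,X), (24,X), (25,X)
ranks: 9->1, 12->2.5, 12->2.5, 13->4, 14->5, 15->6, 18->7, 23->8, 24->9, 25->10
Step 2: Rank sum for X: R1 = 2.5 + 6 + 7 + 8 + 9 + 10 = 42.5.
Step 3: U_X = R1 - n1(n1+1)/2 = 42.5 - 6*7/2 = 42.5 - 21 = 21.5.
       U_Y = n1*n2 - U_X = 24 - 21.5 = 2.5.
Step 4: Ties are present, so use the tie-corrected normal approximation (with continuity correction) for the p-value.
Step 5: p-value = 0.054273; compare to alpha = 0.05. fail to reject H0.

U_X = 21.5, p = 0.054273, fail to reject H0 at alpha = 0.05.


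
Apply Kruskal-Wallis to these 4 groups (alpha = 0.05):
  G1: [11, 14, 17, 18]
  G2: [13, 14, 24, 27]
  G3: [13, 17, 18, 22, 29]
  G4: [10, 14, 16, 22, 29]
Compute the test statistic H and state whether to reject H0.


Step 1: Combine all N = 18 observations and assign midranks.
sorted (value, group, rank): (10,G4,1), (11,G1,2), (13,G2,3.5), (13,G3,3.5), (14,G1,6), (14,G2,6), (14,G4,6), (16,G4,8), (17,G1,9.5), (17,G3,9.5), (18,G1,11.5), (18,G3,11.5), (22,G3,13.5), (22,G4,13.5), (24,G2,15), (27,G2,16), (29,G3,17.5), (29,G4,17.5)
Step 2: Sum ranks within each group.
R_1 = 29 (n_1 = 4)
R_2 = 40.5 (n_2 = 4)
R_3 = 55.5 (n_3 = 5)
R_4 = 46 (n_4 = 5)
Step 3: H = 12/(N(N+1)) * sum(R_i^2/n_i) - 3(N+1)
     = 12/(18*19) * (29^2/4 + 40.5^2/4 + 55.5^2/5 + 46^2/5) - 3*19
     = 0.035088 * 1659.56 - 57
     = 1.230263.
Step 4: Ties present; correction factor C = 1 - 54/(18^3 - 18) = 0.990712. Corrected H = 1.230263 / 0.990712 = 1.241797.
Step 5: Under H0, H ~ chi^2(3); p-value = 0.742998.
Step 6: alpha = 0.05. fail to reject H0.

H = 1.2418, df = 3, p = 0.742998, fail to reject H0.


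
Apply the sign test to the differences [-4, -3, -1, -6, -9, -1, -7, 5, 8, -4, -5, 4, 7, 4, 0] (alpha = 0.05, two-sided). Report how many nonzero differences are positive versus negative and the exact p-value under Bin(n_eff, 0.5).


Step 1: Discard zero differences. Original n = 15; n_eff = number of nonzero differences = 14.
Nonzero differences (with sign): -4, -3, -1, -6, -9, -1, -7, +5, +8, -4, -5, +4, +7, +4
Step 2: Count signs: positive = 5, negative = 9.
Step 3: Under H0: P(positive) = 0.5, so the number of positives S ~ Bin(14, 0.5).
Step 4: Two-sided exact p-value = sum of Bin(14,0.5) probabilities at or below the observed probability = 0.423950.
Step 5: alpha = 0.05. fail to reject H0.

n_eff = 14, pos = 5, neg = 9, p = 0.423950, fail to reject H0.


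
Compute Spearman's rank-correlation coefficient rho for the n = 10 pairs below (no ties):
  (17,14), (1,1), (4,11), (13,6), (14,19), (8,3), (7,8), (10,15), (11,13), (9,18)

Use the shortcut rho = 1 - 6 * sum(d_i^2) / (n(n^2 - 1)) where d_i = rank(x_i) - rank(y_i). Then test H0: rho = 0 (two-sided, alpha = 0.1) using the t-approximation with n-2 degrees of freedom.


Step 1: Rank x and y separately (midranks; no ties here).
rank(x): 17->10, 1->1, 4->2, 13->8, 14->9, 8->4, 7->3, 10->6, 11->7, 9->5
rank(y): 14->7, 1->1, 11->5, 6->3, 19->10, 3->2, 8->4, 15->8, 13->6, 18->9
Step 2: d_i = R_x(i) - R_y(i); compute d_i^2.
  (10-7)^2=9, (1-1)^2=0, (2-5)^2=9, (8-3)^2=25, (9-10)^2=1, (4-2)^2=4, (3-4)^2=1, (6-8)^2=4, (7-6)^2=1, (5-9)^2=16
sum(d^2) = 70.
Step 3: rho = 1 - 6*70 / (10*(10^2 - 1)) = 1 - 420/990 = 0.575758.
Step 4: Under H0, t = rho * sqrt((n-2)/(1-rho^2)) = 1.9917 ~ t(8).
Step 5: Two-sided p-value from the t-distribution with 8 df = 0.081553.
Step 6: alpha = 0.1. reject H0.

rho = 0.5758, p = 0.081553, reject H0 at alpha = 0.1.


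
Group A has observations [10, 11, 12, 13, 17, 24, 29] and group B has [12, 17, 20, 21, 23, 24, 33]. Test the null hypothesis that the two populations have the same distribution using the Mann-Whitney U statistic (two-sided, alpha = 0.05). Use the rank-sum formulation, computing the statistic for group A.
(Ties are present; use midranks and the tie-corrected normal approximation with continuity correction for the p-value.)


Step 1: Combine and sort all 14 observations; assign midranks.
sorted (value, group): (10,X), (11,X), (12,X), (12,Y), (13,X), (17,X), (17,Y), (20,Y), (21,Y), (23,Y), (24,X), (24,Y), (29,X), (33,Y)
ranks: 10->1, 11->2, 12->3.5, 12->3.5, 13->5, 17->6.5, 17->6.5, 20->8, 21->9, 23->10, 24->11.5, 24->11.5, 29->13, 33->14
Step 2: Rank sum for X: R1 = 1 + 2 + 3.5 + 5 + 6.5 + 11.5 + 13 = 42.5.
Step 3: U_X = R1 - n1(n1+1)/2 = 42.5 - 7*8/2 = 42.5 - 28 = 14.5.
       U_Y = n1*n2 - U_X = 49 - 14.5 = 34.5.
Step 4: Ties are present, so use the tie-corrected normal approximation (with continuity correction) for the p-value.
Step 5: p-value = 0.223267; compare to alpha = 0.05. fail to reject H0.

U_X = 14.5, p = 0.223267, fail to reject H0 at alpha = 0.05.


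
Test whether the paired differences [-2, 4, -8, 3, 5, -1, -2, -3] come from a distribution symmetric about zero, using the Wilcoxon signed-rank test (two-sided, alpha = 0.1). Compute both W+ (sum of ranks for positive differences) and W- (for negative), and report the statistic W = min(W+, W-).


Step 1: Drop any zero differences (none here) and take |d_i|.
|d| = [2, 4, 8, 3, 5, 1, 2, 3]
Step 2: Midrank |d_i| (ties get averaged ranks).
ranks: |2|->2.5, |4|->6, |8|->8, |3|->4.5, |5|->7, |1|->1, |2|->2.5, |3|->4.5
Step 3: Attach original signs; sum ranks with positive sign and with negative sign.
W+ = 6 + 4.5 + 7 = 17.5
W- = 2.5 + 8 + 1 + 2.5 + 4.5 = 18.5
(Check: W+ + W- = 36 should equal n(n+1)/2 = 36.)
Step 4: Test statistic W = min(W+, W-) = 17.5.
Step 5: Ties in |d|, so use the tie-corrected normal approximation.
        E[W] = n(n+1)/4 = 8*9/4 = 18.
        Tie groups: |d|=2 (t=2), |d|=3 (t=2); sum(t^3 - t) = 12.
        Var[W] = n(n+1)(2n+1)/24 - sum(t^3-t)/48 = 1224/24 - 12/48 = 50.75.
        z = (W - E[W]) / sqrt(Var[W]) = (17.5 - 18) / 7.1239 = -0.0702.
        Two-sided p = 2*Phi(z) = 0.944045.
Step 6: alpha = 0.1. fail to reject H0.

W+ = 17.5, W- = 18.5, W = min = 17.5, p = 0.944045, fail to reject H0.


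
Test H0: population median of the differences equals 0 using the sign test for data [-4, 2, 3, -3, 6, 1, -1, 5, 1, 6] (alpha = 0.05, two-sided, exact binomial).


Step 1: Discard zero differences. Original n = 10; n_eff = number of nonzero differences = 10.
Nonzero differences (with sign): -4, +2, +3, -3, +6, +1, -1, +5, +1, +6
Step 2: Count signs: positive = 7, negative = 3.
Step 3: Under H0: P(positive) = 0.5, so the number of positives S ~ Bin(10, 0.5).
Step 4: Two-sided exact p-value = sum of Bin(10,0.5) probabilities at or below the observed probability = 0.343750.
Step 5: alpha = 0.05. fail to reject H0.

n_eff = 10, pos = 7, neg = 3, p = 0.343750, fail to reject H0.


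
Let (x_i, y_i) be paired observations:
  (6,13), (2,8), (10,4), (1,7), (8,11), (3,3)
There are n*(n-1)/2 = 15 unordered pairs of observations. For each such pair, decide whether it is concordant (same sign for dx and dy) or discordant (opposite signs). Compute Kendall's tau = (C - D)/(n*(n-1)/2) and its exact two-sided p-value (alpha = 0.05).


Step 1: Enumerate the 15 unordered pairs (i,j) with i<j and classify each by sign(x_j-x_i) * sign(y_j-y_i).
  (1,2):dx=-4,dy=-5->C; (1,3):dx=+4,dy=-9->D; (1,4):dx=-5,dy=-6->C; (1,5):dx=+2,dy=-2->D
  (1,6):dx=-3,dy=-10->C; (2,3):dx=+8,dy=-4->D; (2,4):dx=-1,dy=-1->C; (2,5):dx=+6,dy=+3->C
  (2,6):dx=+1,dy=-5->D; (3,4):dx=-9,dy=+3->D; (3,5):dx=-2,dy=+7->D; (3,6):dx=-7,dy=-1->C
  (4,5):dx=+7,dy=+4->C; (4,6):dx=+2,dy=-4->D; (5,6):dx=-5,dy=-8->C
Step 2: C = 8, D = 7, total pairs = 15.
Step 3: tau = (C - D)/(n(n-1)/2) = (8 - 7)/15 = 0.066667.
Step 4: Exact two-sided p-value (enumerate n! = 720 permutations of y under H0): p = 1.000000.
Step 5: alpha = 0.05. fail to reject H0.

tau_b = 0.0667 (C=8, D=7), p = 1.000000, fail to reject H0.


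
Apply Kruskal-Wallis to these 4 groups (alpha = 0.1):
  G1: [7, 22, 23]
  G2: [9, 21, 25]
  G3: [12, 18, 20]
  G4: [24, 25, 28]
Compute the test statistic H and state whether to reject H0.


Step 1: Combine all N = 12 observations and assign midranks.
sorted (value, group, rank): (7,G1,1), (9,G2,2), (12,G3,3), (18,G3,4), (20,G3,5), (21,G2,6), (22,G1,7), (23,G1,8), (24,G4,9), (25,G2,10.5), (25,G4,10.5), (28,G4,12)
Step 2: Sum ranks within each group.
R_1 = 16 (n_1 = 3)
R_2 = 18.5 (n_2 = 3)
R_3 = 12 (n_3 = 3)
R_4 = 31.5 (n_4 = 3)
Step 3: H = 12/(N(N+1)) * sum(R_i^2/n_i) - 3(N+1)
     = 12/(12*13) * (16^2/3 + 18.5^2/3 + 12^2/3 + 31.5^2/3) - 3*13
     = 0.076923 * 578.167 - 39
     = 5.474359.
Step 4: Ties present; correction factor C = 1 - 6/(12^3 - 12) = 0.996503. Corrected H = 5.474359 / 0.996503 = 5.493567.
Step 5: Under H0, H ~ chi^2(3); p-value = 0.139024.
Step 6: alpha = 0.1. fail to reject H0.

H = 5.4936, df = 3, p = 0.139024, fail to reject H0.


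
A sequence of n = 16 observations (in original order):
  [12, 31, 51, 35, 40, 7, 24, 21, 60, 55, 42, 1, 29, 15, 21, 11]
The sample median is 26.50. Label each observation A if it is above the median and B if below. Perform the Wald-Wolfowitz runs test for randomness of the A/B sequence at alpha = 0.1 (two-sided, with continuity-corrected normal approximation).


Step 1: Compute median = 26.50; label A = above, B = below.
Labels in order: BAAAABBBAAABABBB  (n_A = 8, n_B = 8)
Step 2: Count runs R = 7.
Step 3: Under H0 (random ordering), E[R] = 2*n_A*n_B/(n_A+n_B) + 1 = 2*8*8/16 + 1 = 9.0000.
        Var[R] = 2*n_A*n_B*(2*n_A*n_B - n_A - n_B) / ((n_A+n_B)^2 * (n_A+n_B-1)) = 14336/3840 = 3.7333.
        SD[R] = 1.9322.
Step 4: Continuity-corrected z = (R + 0.5 - E[R]) / SD[R] = (7 + 0.5 - 9.0000) / 1.9322 = -0.7763.
Step 5: Two-sided p-value via normal approximation = 2*(1 - Phi(|z|)) = 0.437558.
Step 6: alpha = 0.1. fail to reject H0.

R = 7, z = -0.7763, p = 0.437558, fail to reject H0.


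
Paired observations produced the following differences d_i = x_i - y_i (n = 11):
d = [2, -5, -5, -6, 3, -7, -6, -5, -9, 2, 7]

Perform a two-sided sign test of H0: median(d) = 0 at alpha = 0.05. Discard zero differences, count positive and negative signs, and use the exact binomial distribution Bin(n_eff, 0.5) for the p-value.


Step 1: Discard zero differences. Original n = 11; n_eff = number of nonzero differences = 11.
Nonzero differences (with sign): +2, -5, -5, -6, +3, -7, -6, -5, -9, +2, +7
Step 2: Count signs: positive = 4, negative = 7.
Step 3: Under H0: P(positive) = 0.5, so the number of positives S ~ Bin(11, 0.5).
Step 4: Two-sided exact p-value = sum of Bin(11,0.5) probabilities at or below the observed probability = 0.548828.
Step 5: alpha = 0.05. fail to reject H0.

n_eff = 11, pos = 4, neg = 7, p = 0.548828, fail to reject H0.


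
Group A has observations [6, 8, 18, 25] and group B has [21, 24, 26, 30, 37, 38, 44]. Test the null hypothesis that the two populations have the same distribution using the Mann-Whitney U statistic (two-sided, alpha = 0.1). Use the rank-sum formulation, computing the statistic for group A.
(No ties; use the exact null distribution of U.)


Step 1: Combine and sort all 11 observations; assign midranks.
sorted (value, group): (6,X), (8,X), (18,X), (21,Y), (24,Y), (25,X), (26,Y), (30,Y), (37,Y), (38,Y), (44,Y)
ranks: 6->1, 8->2, 18->3, 21->4, 24->5, 25->6, 26->7, 30->8, 37->9, 38->10, 44->11
Step 2: Rank sum for X: R1 = 1 + 2 + 3 + 6 = 12.
Step 3: U_X = R1 - n1(n1+1)/2 = 12 - 4*5/2 = 12 - 10 = 2.
       U_Y = n1*n2 - U_X = 28 - 2 = 26.
Step 4: No ties, so the exact null distribution of U (based on enumerating the C(11,4) = 330 equally likely rank assignments) gives the two-sided p-value.
Step 5: p-value = 0.024242; compare to alpha = 0.1. reject H0.

U_X = 2, p = 0.024242, reject H0 at alpha = 0.1.


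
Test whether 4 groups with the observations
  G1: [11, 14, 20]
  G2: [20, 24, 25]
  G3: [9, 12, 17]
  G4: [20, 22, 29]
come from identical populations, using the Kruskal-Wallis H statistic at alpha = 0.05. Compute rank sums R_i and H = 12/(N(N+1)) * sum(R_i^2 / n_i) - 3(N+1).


Step 1: Combine all N = 12 observations and assign midranks.
sorted (value, group, rank): (9,G3,1), (11,G1,2), (12,G3,3), (14,G1,4), (17,G3,5), (20,G1,7), (20,G2,7), (20,G4,7), (22,G4,9), (24,G2,10), (25,G2,11), (29,G4,12)
Step 2: Sum ranks within each group.
R_1 = 13 (n_1 = 3)
R_2 = 28 (n_2 = 3)
R_3 = 9 (n_3 = 3)
R_4 = 28 (n_4 = 3)
Step 3: H = 12/(N(N+1)) * sum(R_i^2/n_i) - 3(N+1)
     = 12/(12*13) * (13^2/3 + 28^2/3 + 9^2/3 + 28^2/3) - 3*13
     = 0.076923 * 606 - 39
     = 7.615385.
Step 4: Ties present; correction factor C = 1 - 24/(12^3 - 12) = 0.986014. Corrected H = 7.615385 / 0.986014 = 7.723404.
Step 5: Under H0, H ~ chi^2(3); p-value = 0.052088.
Step 6: alpha = 0.05. fail to reject H0.

H = 7.7234, df = 3, p = 0.052088, fail to reject H0.


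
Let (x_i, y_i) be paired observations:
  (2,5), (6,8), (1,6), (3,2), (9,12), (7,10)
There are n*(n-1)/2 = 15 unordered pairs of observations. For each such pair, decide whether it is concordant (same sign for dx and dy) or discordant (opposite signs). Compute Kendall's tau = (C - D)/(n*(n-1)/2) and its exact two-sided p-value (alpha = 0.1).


Step 1: Enumerate the 15 unordered pairs (i,j) with i<j and classify each by sign(x_j-x_i) * sign(y_j-y_i).
  (1,2):dx=+4,dy=+3->C; (1,3):dx=-1,dy=+1->D; (1,4):dx=+1,dy=-3->D; (1,5):dx=+7,dy=+7->C
  (1,6):dx=+5,dy=+5->C; (2,3):dx=-5,dy=-2->C; (2,4):dx=-3,dy=-6->C; (2,5):dx=+3,dy=+4->C
  (2,6):dx=+1,dy=+2->C; (3,4):dx=+2,dy=-4->D; (3,5):dx=+8,dy=+6->C; (3,6):dx=+6,dy=+4->C
  (4,5):dx=+6,dy=+10->C; (4,6):dx=+4,dy=+8->C; (5,6):dx=-2,dy=-2->C
Step 2: C = 12, D = 3, total pairs = 15.
Step 3: tau = (C - D)/(n(n-1)/2) = (12 - 3)/15 = 0.600000.
Step 4: Exact two-sided p-value (enumerate n! = 720 permutations of y under H0): p = 0.136111.
Step 5: alpha = 0.1. fail to reject H0.

tau_b = 0.6000 (C=12, D=3), p = 0.136111, fail to reject H0.


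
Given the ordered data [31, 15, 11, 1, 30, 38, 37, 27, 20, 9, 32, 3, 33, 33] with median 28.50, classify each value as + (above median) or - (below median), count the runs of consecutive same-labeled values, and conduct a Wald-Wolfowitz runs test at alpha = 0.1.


Step 1: Compute median = 28.50; label A = above, B = below.
Labels in order: ABBBAAABBBABAA  (n_A = 7, n_B = 7)
Step 2: Count runs R = 7.
Step 3: Under H0 (random ordering), E[R] = 2*n_A*n_B/(n_A+n_B) + 1 = 2*7*7/14 + 1 = 8.0000.
        Var[R] = 2*n_A*n_B*(2*n_A*n_B - n_A - n_B) / ((n_A+n_B)^2 * (n_A+n_B-1)) = 8232/2548 = 3.2308.
        SD[R] = 1.7974.
Step 4: Continuity-corrected z = (R + 0.5 - E[R]) / SD[R] = (7 + 0.5 - 8.0000) / 1.7974 = -0.2782.
Step 5: Two-sided p-value via normal approximation = 2*(1 - Phi(|z|)) = 0.780879.
Step 6: alpha = 0.1. fail to reject H0.

R = 7, z = -0.2782, p = 0.780879, fail to reject H0.


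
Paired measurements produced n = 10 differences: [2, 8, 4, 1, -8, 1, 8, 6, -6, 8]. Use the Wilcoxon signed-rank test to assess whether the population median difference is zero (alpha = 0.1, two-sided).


Step 1: Drop any zero differences (none here) and take |d_i|.
|d| = [2, 8, 4, 1, 8, 1, 8, 6, 6, 8]
Step 2: Midrank |d_i| (ties get averaged ranks).
ranks: |2|->3, |8|->8.5, |4|->4, |1|->1.5, |8|->8.5, |1|->1.5, |8|->8.5, |6|->5.5, |6|->5.5, |8|->8.5
Step 3: Attach original signs; sum ranks with positive sign and with negative sign.
W+ = 3 + 8.5 + 4 + 1.5 + 1.5 + 8.5 + 5.5 + 8.5 = 41
W- = 8.5 + 5.5 = 14
(Check: W+ + W- = 55 should equal n(n+1)/2 = 55.)
Step 4: Test statistic W = min(W+, W-) = 14.
Step 5: Ties in |d|, so use the tie-corrected normal approximation.
        E[W] = n(n+1)/4 = 10*11/4 = 27.5.
        Tie groups: |d|=1 (t=2), |d|=6 (t=2), |d|=8 (t=4); sum(t^3 - t) = 72.
        Var[W] = n(n+1)(2n+1)/24 - sum(t^3-t)/48 = 2310/24 - 72/48 = 94.75.
        z = (W - E[W]) / sqrt(Var[W]) = (14 - 27.5) / 9.7340 = -1.3869.
        Two-sided p = 2*Phi(z) = 0.165473.
Step 6: alpha = 0.1. fail to reject H0.

W+ = 41, W- = 14, W = min = 14, p = 0.165473, fail to reject H0.


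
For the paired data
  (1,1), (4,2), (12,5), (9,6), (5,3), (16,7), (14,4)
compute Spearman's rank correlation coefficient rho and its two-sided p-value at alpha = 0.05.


Step 1: Rank x and y separately (midranks; no ties here).
rank(x): 1->1, 4->2, 12->5, 9->4, 5->3, 16->7, 14->6
rank(y): 1->1, 2->2, 5->5, 6->6, 3->3, 7->7, 4->4
Step 2: d_i = R_x(i) - R_y(i); compute d_i^2.
  (1-1)^2=0, (2-2)^2=0, (5-5)^2=0, (4-6)^2=4, (3-3)^2=0, (7-7)^2=0, (6-4)^2=4
sum(d^2) = 8.
Step 3: rho = 1 - 6*8 / (7*(7^2 - 1)) = 1 - 48/336 = 0.857143.
Step 4: Under H0, t = rho * sqrt((n-2)/(1-rho^2)) = 3.7210 ~ t(5).
Step 5: Two-sided p-value from the t-distribution with 5 df = 0.013697.
Step 6: alpha = 0.05. reject H0.

rho = 0.8571, p = 0.013697, reject H0 at alpha = 0.05.


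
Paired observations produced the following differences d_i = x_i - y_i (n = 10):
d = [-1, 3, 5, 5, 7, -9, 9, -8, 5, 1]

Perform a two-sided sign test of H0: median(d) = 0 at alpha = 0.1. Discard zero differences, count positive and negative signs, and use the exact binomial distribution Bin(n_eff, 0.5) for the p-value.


Step 1: Discard zero differences. Original n = 10; n_eff = number of nonzero differences = 10.
Nonzero differences (with sign): -1, +3, +5, +5, +7, -9, +9, -8, +5, +1
Step 2: Count signs: positive = 7, negative = 3.
Step 3: Under H0: P(positive) = 0.5, so the number of positives S ~ Bin(10, 0.5).
Step 4: Two-sided exact p-value = sum of Bin(10,0.5) probabilities at or below the observed probability = 0.343750.
Step 5: alpha = 0.1. fail to reject H0.

n_eff = 10, pos = 7, neg = 3, p = 0.343750, fail to reject H0.


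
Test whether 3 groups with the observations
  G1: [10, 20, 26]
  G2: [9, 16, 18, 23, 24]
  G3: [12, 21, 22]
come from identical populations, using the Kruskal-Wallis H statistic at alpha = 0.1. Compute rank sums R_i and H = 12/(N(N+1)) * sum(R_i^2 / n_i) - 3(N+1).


Step 1: Combine all N = 11 observations and assign midranks.
sorted (value, group, rank): (9,G2,1), (10,G1,2), (12,G3,3), (16,G2,4), (18,G2,5), (20,G1,6), (21,G3,7), (22,G3,8), (23,G2,9), (24,G2,10), (26,G1,11)
Step 2: Sum ranks within each group.
R_1 = 19 (n_1 = 3)
R_2 = 29 (n_2 = 5)
R_3 = 18 (n_3 = 3)
Step 3: H = 12/(N(N+1)) * sum(R_i^2/n_i) - 3(N+1)
     = 12/(11*12) * (19^2/3 + 29^2/5 + 18^2/3) - 3*12
     = 0.090909 * 396.533 - 36
     = 0.048485.
Step 4: No ties, so H is used without correction.
Step 5: Under H0, H ~ chi^2(2); p-value = 0.976049.
Step 6: alpha = 0.1. fail to reject H0.

H = 0.0485, df = 2, p = 0.976049, fail to reject H0.


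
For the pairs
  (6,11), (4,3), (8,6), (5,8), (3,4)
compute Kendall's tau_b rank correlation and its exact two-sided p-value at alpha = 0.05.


Step 1: Enumerate the 10 unordered pairs (i,j) with i<j and classify each by sign(x_j-x_i) * sign(y_j-y_i).
  (1,2):dx=-2,dy=-8->C; (1,3):dx=+2,dy=-5->D; (1,4):dx=-1,dy=-3->C; (1,5):dx=-3,dy=-7->C
  (2,3):dx=+4,dy=+3->C; (2,4):dx=+1,dy=+5->C; (2,5):dx=-1,dy=+1->D; (3,4):dx=-3,dy=+2->D
  (3,5):dx=-5,dy=-2->C; (4,5):dx=-2,dy=-4->C
Step 2: C = 7, D = 3, total pairs = 10.
Step 3: tau = (C - D)/(n(n-1)/2) = (7 - 3)/10 = 0.400000.
Step 4: Exact two-sided p-value (enumerate n! = 120 permutations of y under H0): p = 0.483333.
Step 5: alpha = 0.05. fail to reject H0.

tau_b = 0.4000 (C=7, D=3), p = 0.483333, fail to reject H0.


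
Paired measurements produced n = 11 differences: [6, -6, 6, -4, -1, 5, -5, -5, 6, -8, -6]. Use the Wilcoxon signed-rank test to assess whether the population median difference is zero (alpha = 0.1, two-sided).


Step 1: Drop any zero differences (none here) and take |d_i|.
|d| = [6, 6, 6, 4, 1, 5, 5, 5, 6, 8, 6]
Step 2: Midrank |d_i| (ties get averaged ranks).
ranks: |6|->8, |6|->8, |6|->8, |4|->2, |1|->1, |5|->4, |5|->4, |5|->4, |6|->8, |8|->11, |6|->8
Step 3: Attach original signs; sum ranks with positive sign and with negative sign.
W+ = 8 + 8 + 4 + 8 = 28
W- = 8 + 2 + 1 + 4 + 4 + 11 + 8 = 38
(Check: W+ + W- = 66 should equal n(n+1)/2 = 66.)
Step 4: Test statistic W = min(W+, W-) = 28.
Step 5: Ties in |d|, so use the tie-corrected normal approximation.
        E[W] = n(n+1)/4 = 11*12/4 = 33.
        Tie groups: |d|=5 (t=3), |d|=6 (t=5); sum(t^3 - t) = 144.
        Var[W] = n(n+1)(2n+1)/24 - sum(t^3-t)/48 = 3036/24 - 144/48 = 123.5.
        z = (W - E[W]) / sqrt(Var[W]) = (28 - 33) / 11.1131 = -0.4499.
        Two-sided p = 2*Phi(z) = 0.652767.
Step 6: alpha = 0.1. fail to reject H0.

W+ = 28, W- = 38, W = min = 28, p = 0.652767, fail to reject H0.
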